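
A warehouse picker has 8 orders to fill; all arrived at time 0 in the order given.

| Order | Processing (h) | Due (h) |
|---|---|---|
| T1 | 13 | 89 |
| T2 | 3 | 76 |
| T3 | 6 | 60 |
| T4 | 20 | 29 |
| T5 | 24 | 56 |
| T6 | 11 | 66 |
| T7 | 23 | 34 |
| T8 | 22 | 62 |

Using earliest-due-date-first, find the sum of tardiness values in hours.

172

EDD (increasing due date): T4 T7 T5 T3 T8 T6 T2 T1.
T4: 0→20, due 29, tardiness 0
T7: 20→43, due 34, tardiness 9
T5: 43→67, due 56, tardiness 11
T3: 67→73, due 60, tardiness 13
T8: 73→95, due 62, tardiness 33
T6: 95→106, due 66, tardiness 40
T2: 106→109, due 76, tardiness 33
T1: 109→122, due 89, tardiness 33
Sum = 0+9+11+13+33+40+33+33 = 172.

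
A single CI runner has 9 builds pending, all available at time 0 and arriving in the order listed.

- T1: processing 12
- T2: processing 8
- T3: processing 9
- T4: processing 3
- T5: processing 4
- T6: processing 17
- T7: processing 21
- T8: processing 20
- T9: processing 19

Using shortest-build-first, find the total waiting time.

SPT (increasing processing time): T4 T5 T2 T3 T1 T6 T9 T8 T7.
T4: waits 0, runs 0→3
T5: waits 3, runs 3→7
T2: waits 7, runs 7→15
T3: waits 15, runs 15→24
T1: waits 24, runs 24→36
T6: waits 36, runs 36→53
T9: waits 53, runs 53→72
T8: waits 72, runs 72→92
T7: waits 92, runs 92→113
Sum = 0+3+7+15+24+36+53+72+92 = 302.

302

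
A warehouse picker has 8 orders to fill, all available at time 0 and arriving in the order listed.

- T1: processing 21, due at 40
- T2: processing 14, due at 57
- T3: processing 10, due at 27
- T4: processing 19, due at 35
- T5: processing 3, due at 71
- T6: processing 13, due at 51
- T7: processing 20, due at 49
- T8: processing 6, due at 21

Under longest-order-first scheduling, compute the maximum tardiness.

LPT (decreasing processing time): T1 T7 T4 T2 T6 T3 T8 T5.
T1: 0→21, due 40, tardiness 0
T7: 21→41, due 49, tardiness 0
T4: 41→60, due 35, tardiness 25
T2: 60→74, due 57, tardiness 17
T6: 74→87, due 51, tardiness 36
T3: 87→97, due 27, tardiness 70
T8: 97→103, due 21, tardiness 82
T5: 103→106, due 71, tardiness 35
Maximum = 82.

82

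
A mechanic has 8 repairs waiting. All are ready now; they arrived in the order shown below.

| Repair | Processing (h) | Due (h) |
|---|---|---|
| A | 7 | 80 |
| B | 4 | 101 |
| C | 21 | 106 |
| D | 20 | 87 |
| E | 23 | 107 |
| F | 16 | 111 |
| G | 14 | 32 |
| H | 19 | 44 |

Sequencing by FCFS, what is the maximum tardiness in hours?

FIFO (arrival order): A B C D E F G H.
A: 0→7, due 80, tardiness 0
B: 7→11, due 101, tardiness 0
C: 11→32, due 106, tardiness 0
D: 32→52, due 87, tardiness 0
E: 52→75, due 107, tardiness 0
F: 75→91, due 111, tardiness 0
G: 91→105, due 32, tardiness 73
H: 105→124, due 44, tardiness 80
Maximum = 80.

80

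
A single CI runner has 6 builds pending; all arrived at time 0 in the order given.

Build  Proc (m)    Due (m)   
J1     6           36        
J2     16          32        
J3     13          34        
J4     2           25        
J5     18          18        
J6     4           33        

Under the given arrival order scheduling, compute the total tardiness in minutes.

76

FIFO (arrival order): J1 J2 J3 J4 J5 J6.
J1: 0→6, due 36, tardiness 0
J2: 6→22, due 32, tardiness 0
J3: 22→35, due 34, tardiness 1
J4: 35→37, due 25, tardiness 12
J5: 37→55, due 18, tardiness 37
J6: 55→59, due 33, tardiness 26
Sum = 0+0+1+12+37+26 = 76.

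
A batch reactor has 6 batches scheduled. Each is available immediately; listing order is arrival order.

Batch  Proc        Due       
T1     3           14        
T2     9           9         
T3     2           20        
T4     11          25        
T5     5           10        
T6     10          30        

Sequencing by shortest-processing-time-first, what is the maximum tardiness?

SPT (increasing processing time): T3 T1 T5 T2 T6 T4.
T3: 0→2, due 20, tardiness 0
T1: 2→5, due 14, tardiness 0
T5: 5→10, due 10, tardiness 0
T2: 10→19, due 9, tardiness 10
T6: 19→29, due 30, tardiness 0
T4: 29→40, due 25, tardiness 15
Maximum = 15.

15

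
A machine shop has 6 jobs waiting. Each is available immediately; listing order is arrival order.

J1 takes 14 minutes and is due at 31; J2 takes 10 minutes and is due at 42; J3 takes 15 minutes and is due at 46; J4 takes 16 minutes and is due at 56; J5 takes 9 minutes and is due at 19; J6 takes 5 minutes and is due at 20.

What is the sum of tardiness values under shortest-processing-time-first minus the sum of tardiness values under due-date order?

SPT (increasing processing time): J6 J5 J2 J1 J3 J4.
J6: 0→5, due 20, tardiness 0
J5: 5→14, due 19, tardiness 0
J2: 14→24, due 42, tardiness 0
J1: 24→38, due 31, tardiness 7
J3: 38→53, due 46, tardiness 7
J4: 53→69, due 56, tardiness 13
Sum = 0+0+0+7+7+13 = 27.
EDD (increasing due date): J5 J6 J1 J2 J3 J4.
J5: 0→9, due 19, tardiness 0
J6: 9→14, due 20, tardiness 0
J1: 14→28, due 31, tardiness 0
J2: 28→38, due 42, tardiness 0
J3: 38→53, due 46, tardiness 7
J4: 53→69, due 56, tardiness 13
Sum = 0+0+0+0+7+13 = 20.
Difference = 27 − 20 = 7.

7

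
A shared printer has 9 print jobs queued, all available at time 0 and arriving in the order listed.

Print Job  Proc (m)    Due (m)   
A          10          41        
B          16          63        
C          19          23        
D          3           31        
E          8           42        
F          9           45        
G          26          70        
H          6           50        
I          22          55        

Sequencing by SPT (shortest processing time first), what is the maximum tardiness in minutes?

49

SPT (increasing processing time): D H E F A B C I G.
D: 0→3, due 31, tardiness 0
H: 3→9, due 50, tardiness 0
E: 9→17, due 42, tardiness 0
F: 17→26, due 45, tardiness 0
A: 26→36, due 41, tardiness 0
B: 36→52, due 63, tardiness 0
C: 52→71, due 23, tardiness 48
I: 71→93, due 55, tardiness 38
G: 93→119, due 70, tardiness 49
Maximum = 49.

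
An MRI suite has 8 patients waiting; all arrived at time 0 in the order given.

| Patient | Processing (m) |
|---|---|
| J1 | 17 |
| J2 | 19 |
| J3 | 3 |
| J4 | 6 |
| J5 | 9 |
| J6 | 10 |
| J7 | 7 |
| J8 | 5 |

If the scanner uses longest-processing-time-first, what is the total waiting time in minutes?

LPT (decreasing processing time): J2 J1 J6 J5 J7 J4 J8 J3.
J2: waits 0, runs 0→19
J1: waits 19, runs 19→36
J6: waits 36, runs 36→46
J5: waits 46, runs 46→55
J7: waits 55, runs 55→62
J4: waits 62, runs 62→68
J8: waits 68, runs 68→73
J3: waits 73, runs 73→76
Sum = 0+19+36+46+55+62+68+73 = 359.

359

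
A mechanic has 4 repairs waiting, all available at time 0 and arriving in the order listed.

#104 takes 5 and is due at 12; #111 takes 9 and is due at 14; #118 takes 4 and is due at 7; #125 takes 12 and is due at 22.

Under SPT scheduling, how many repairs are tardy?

SPT (increasing processing time): #118 #104 #111 #125.
#118: 0→4, due 7, tardiness 0
#104: 4→9, due 12, tardiness 0
#111: 9→18, due 14, tardiness 4
#125: 18→30, due 22, tardiness 8
Late repairs: 2.

2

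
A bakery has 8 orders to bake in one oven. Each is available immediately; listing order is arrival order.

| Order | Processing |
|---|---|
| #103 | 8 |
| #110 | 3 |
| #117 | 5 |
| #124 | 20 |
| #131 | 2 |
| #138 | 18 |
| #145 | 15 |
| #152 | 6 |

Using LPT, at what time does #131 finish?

LPT (decreasing processing time): #124 #138 #145 #103 #152 #117 #110 #131.
#124: 0→20
#138: 20→38
#145: 38→53
#103: 53→61
#152: 61→67
#117: 67→72
#110: 72→75
#131: 75→77

77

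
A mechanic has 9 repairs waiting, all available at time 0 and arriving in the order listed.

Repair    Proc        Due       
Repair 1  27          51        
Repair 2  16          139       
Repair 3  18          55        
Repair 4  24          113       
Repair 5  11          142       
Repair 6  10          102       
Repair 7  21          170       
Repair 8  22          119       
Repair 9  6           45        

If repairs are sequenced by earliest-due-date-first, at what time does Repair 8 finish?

107

EDD (increasing due date): Repair 9 Repair 1 Repair 3 Repair 6 Repair 4 Repair 8 Repair 2 Repair 5 Repair 7.
Repair 9: 0→6
Repair 1: 6→33
Repair 3: 33→51
Repair 6: 51→61
Repair 4: 61→85
Repair 8: 85→107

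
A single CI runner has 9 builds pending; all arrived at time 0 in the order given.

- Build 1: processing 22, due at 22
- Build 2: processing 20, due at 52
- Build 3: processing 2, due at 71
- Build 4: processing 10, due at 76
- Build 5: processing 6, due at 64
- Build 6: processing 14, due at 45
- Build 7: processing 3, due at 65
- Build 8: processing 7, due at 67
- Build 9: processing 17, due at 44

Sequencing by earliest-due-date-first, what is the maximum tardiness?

25

EDD (increasing due date): Build 1 Build 9 Build 6 Build 2 Build 5 Build 7 Build 8 Build 3 Build 4.
Build 1: 0→22, due 22, tardiness 0
Build 9: 22→39, due 44, tardiness 0
Build 6: 39→53, due 45, tardiness 8
Build 2: 53→73, due 52, tardiness 21
Build 5: 73→79, due 64, tardiness 15
Build 7: 79→82, due 65, tardiness 17
Build 8: 82→89, due 67, tardiness 22
Build 3: 89→91, due 71, tardiness 20
Build 4: 91→101, due 76, tardiness 25
Maximum = 25.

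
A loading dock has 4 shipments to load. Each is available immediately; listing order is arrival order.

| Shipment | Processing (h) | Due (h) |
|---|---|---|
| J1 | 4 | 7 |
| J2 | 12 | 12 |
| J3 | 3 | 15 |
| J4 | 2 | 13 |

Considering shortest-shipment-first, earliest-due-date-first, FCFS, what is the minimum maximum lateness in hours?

6

SPT (increasing processing time): J4 J3 J1 J2.
J4: 0→2, due 13, lateness -11
J3: 2→5, due 15, lateness -10
J1: 5→9, due 7, lateness 2
J2: 9→21, due 12, lateness 9
Maximum = 9.
EDD (increasing due date): J1 J2 J4 J3.
J1: 0→4, due 7, lateness -3
J2: 4→16, due 12, lateness 4
J4: 16→18, due 13, lateness 5
J3: 18→21, due 15, lateness 6
Maximum = 6.
FIFO (arrival order): J1 J2 J3 J4.
J1: 0→4, due 7, lateness -3
J2: 4→16, due 12, lateness 4
J3: 16→19, due 15, lateness 4
J4: 19→21, due 13, lateness 8
Maximum = 8.
SPT 9, EDD 6, FIFO 8 → minimum 6.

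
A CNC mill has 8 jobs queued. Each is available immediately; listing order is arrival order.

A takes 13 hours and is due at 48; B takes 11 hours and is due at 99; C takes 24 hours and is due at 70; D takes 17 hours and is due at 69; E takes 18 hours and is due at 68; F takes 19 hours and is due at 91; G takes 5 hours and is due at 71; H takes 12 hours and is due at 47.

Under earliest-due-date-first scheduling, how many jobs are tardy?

EDD (increasing due date): H A E D C G F B.
H: 0→12, due 47, tardiness 0
A: 12→25, due 48, tardiness 0
E: 25→43, due 68, tardiness 0
D: 43→60, due 69, tardiness 0
C: 60→84, due 70, tardiness 14
G: 84→89, due 71, tardiness 18
F: 89→108, due 91, tardiness 17
B: 108→119, due 99, tardiness 20
Late jobs: 4.

4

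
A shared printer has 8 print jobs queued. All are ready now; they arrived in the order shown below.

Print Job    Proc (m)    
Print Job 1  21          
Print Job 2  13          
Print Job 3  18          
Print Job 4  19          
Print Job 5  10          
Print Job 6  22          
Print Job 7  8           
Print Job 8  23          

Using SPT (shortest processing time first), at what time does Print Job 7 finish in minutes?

8

SPT (increasing processing time): Print Job 7 Print Job 5 Print Job 2 Print Job 3 Print Job 4 Print Job 1 Print Job 6 Print Job 8.
Print Job 7: 0→8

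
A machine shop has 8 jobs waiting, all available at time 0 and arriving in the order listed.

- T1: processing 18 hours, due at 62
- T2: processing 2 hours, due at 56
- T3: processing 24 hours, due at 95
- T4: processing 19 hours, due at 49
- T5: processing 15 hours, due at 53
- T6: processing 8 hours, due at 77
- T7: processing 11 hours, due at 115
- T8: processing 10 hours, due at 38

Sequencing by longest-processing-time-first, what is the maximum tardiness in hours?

LPT (decreasing processing time): T3 T4 T1 T5 T7 T8 T6 T2.
T3: 0→24, due 95, tardiness 0
T4: 24→43, due 49, tardiness 0
T1: 43→61, due 62, tardiness 0
T5: 61→76, due 53, tardiness 23
T7: 76→87, due 115, tardiness 0
T8: 87→97, due 38, tardiness 59
T6: 97→105, due 77, tardiness 28
T2: 105→107, due 56, tardiness 51
Maximum = 59.

59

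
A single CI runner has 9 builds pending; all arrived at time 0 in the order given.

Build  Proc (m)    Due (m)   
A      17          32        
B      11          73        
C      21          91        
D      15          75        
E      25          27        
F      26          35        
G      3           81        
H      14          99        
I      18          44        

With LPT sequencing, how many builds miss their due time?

LPT (decreasing processing time): F E C I A D H B G.
F: 0→26, due 35, tardiness 0
E: 26→51, due 27, tardiness 24
C: 51→72, due 91, tardiness 0
I: 72→90, due 44, tardiness 46
A: 90→107, due 32, tardiness 75
D: 107→122, due 75, tardiness 47
H: 122→136, due 99, tardiness 37
B: 136→147, due 73, tardiness 74
G: 147→150, due 81, tardiness 69
Late builds: 7.

7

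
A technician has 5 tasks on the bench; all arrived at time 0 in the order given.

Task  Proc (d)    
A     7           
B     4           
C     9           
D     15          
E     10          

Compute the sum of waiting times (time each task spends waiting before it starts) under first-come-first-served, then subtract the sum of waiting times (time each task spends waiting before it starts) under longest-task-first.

-42

FIFO (arrival order): A B C D E.
A: waits 0, runs 0→7
B: waits 7, runs 7→11
C: waits 11, runs 11→20
D: waits 20, runs 20→35
E: waits 35, runs 35→45
Sum = 0+7+11+20+35 = 73.
LPT (decreasing processing time): D E C A B.
D: waits 0, runs 0→15
E: waits 15, runs 15→25
C: waits 25, runs 25→34
A: waits 34, runs 34→41
B: waits 41, runs 41→45
Sum = 0+15+25+34+41 = 115.
Difference = 73 − 115 = -42.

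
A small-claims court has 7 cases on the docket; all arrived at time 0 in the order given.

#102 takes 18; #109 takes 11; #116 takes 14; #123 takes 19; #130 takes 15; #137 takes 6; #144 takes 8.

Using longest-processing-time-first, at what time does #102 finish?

LPT (decreasing processing time): #123 #102 #130 #116 #109 #144 #137.
#123: 0→19
#102: 19→37

37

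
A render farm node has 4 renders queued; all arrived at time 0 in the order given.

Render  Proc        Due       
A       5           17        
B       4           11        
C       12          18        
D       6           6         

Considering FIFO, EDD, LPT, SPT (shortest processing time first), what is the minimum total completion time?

FIFO (arrival order): A B C D.
A: 0→5
B: 5→9
C: 9→21
D: 21→27
Sum = 5+9+21+27 = 62.
EDD (increasing due date): D B A C.
D: 0→6
B: 6→10
A: 10→15
C: 15→27
Sum = 6+10+15+27 = 58.
LPT (decreasing processing time): C D A B.
C: 0→12
D: 12→18
A: 18→23
B: 23→27
Sum = 12+18+23+27 = 80.
SPT (increasing processing time): B A D C.
B: 0→4
A: 4→9
D: 9→15
C: 15→27
Sum = 4+9+15+27 = 55.
FIFO 62, EDD 58, LPT 80, SPT 55 → minimum 55.

55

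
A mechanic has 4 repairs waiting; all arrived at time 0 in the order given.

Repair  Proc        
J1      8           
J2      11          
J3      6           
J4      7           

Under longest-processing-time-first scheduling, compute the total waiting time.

LPT (decreasing processing time): J2 J1 J4 J3.
J2: waits 0, runs 0→11
J1: waits 11, runs 11→19
J4: waits 19, runs 19→26
J3: waits 26, runs 26→32
Sum = 0+11+19+26 = 56.

56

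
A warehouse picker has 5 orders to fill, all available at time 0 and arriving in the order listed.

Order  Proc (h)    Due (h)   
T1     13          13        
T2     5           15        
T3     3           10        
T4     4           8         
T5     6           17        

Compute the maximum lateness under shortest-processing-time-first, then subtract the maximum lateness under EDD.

SPT (increasing processing time): T3 T4 T2 T5 T1.
T3: 0→3, due 10, lateness -7
T4: 3→7, due 8, lateness -1
T2: 7→12, due 15, lateness -3
T5: 12→18, due 17, lateness 1
T1: 18→31, due 13, lateness 18
Maximum = 18.
EDD (increasing due date): T4 T3 T1 T2 T5.
T4: 0→4, due 8, lateness -4
T3: 4→7, due 10, lateness -3
T1: 7→20, due 13, lateness 7
T2: 20→25, due 15, lateness 10
T5: 25→31, due 17, lateness 14
Maximum = 14.
Difference = 18 − 14 = 4.

4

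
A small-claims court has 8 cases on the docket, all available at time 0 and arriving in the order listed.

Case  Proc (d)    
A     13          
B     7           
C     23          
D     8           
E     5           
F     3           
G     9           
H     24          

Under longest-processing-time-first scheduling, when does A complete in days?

60

LPT (decreasing processing time): H C A G D B E F.
H: 0→24
C: 24→47
A: 47→60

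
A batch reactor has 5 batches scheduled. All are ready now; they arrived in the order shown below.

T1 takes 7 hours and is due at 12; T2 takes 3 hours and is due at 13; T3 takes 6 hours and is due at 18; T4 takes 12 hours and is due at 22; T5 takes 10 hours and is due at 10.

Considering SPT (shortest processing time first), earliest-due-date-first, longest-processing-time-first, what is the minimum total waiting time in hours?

54

SPT (increasing processing time): T2 T3 T1 T5 T4.
T2: waits 0, runs 0→3
T3: waits 3, runs 3→9
T1: waits 9, runs 9→16
T5: waits 16, runs 16→26
T4: waits 26, runs 26→38
Sum = 0+3+9+16+26 = 54.
EDD (increasing due date): T5 T1 T2 T3 T4.
T5: waits 0, runs 0→10
T1: waits 10, runs 10→17
T2: waits 17, runs 17→20
T3: waits 20, runs 20→26
T4: waits 26, runs 26→38
Sum = 0+10+17+20+26 = 73.
LPT (decreasing processing time): T4 T5 T1 T3 T2.
T4: waits 0, runs 0→12
T5: waits 12, runs 12→22
T1: waits 22, runs 22→29
T3: waits 29, runs 29→35
T2: waits 35, runs 35→38
Sum = 0+12+22+29+35 = 98.
SPT 54, EDD 73, LPT 98 → minimum 54.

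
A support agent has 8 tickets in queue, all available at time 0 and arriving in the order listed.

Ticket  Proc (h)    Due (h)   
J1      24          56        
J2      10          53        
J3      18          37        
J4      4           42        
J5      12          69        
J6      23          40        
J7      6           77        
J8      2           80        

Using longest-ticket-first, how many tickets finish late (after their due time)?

LPT (decreasing processing time): J1 J6 J3 J5 J2 J7 J4 J8.
J1: 0→24, due 56, tardiness 0
J6: 24→47, due 40, tardiness 7
J3: 47→65, due 37, tardiness 28
J5: 65→77, due 69, tardiness 8
J2: 77→87, due 53, tardiness 34
J7: 87→93, due 77, tardiness 16
J4: 93→97, due 42, tardiness 55
J8: 97→99, due 80, tardiness 19
Late tickets: 7.

7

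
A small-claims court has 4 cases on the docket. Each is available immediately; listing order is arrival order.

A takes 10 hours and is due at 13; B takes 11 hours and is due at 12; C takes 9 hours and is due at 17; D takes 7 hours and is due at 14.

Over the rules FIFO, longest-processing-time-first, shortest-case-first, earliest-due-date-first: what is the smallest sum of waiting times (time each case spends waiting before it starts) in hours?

49

FIFO (arrival order): A B C D.
A: waits 0, runs 0→10
B: waits 10, runs 10→21
C: waits 21, runs 21→30
D: waits 30, runs 30→37
Sum = 0+10+21+30 = 61.
LPT (decreasing processing time): B A C D.
B: waits 0, runs 0→11
A: waits 11, runs 11→21
C: waits 21, runs 21→30
D: waits 30, runs 30→37
Sum = 0+11+21+30 = 62.
SPT (increasing processing time): D C A B.
D: waits 0, runs 0→7
C: waits 7, runs 7→16
A: waits 16, runs 16→26
B: waits 26, runs 26→37
Sum = 0+7+16+26 = 49.
EDD (increasing due date): B A D C.
B: waits 0, runs 0→11
A: waits 11, runs 11→21
D: waits 21, runs 21→28
C: waits 28, runs 28→37
Sum = 0+11+21+28 = 60.
FIFO 61, LPT 62, SPT 49, EDD 60 → minimum 49.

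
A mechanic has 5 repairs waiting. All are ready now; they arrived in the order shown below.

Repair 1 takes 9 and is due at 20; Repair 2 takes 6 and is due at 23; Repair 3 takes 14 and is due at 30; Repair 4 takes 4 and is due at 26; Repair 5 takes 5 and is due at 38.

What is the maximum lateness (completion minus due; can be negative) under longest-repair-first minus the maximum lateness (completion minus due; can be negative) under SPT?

LPT (decreasing processing time): Repair 3 Repair 1 Repair 2 Repair 5 Repair 4.
Repair 3: 0→14, due 30, lateness -16
Repair 1: 14→23, due 20, lateness 3
Repair 2: 23→29, due 23, lateness 6
Repair 5: 29→34, due 38, lateness -4
Repair 4: 34→38, due 26, lateness 12
Maximum = 12.
SPT (increasing processing time): Repair 4 Repair 5 Repair 2 Repair 1 Repair 3.
Repair 4: 0→4, due 26, lateness -22
Repair 5: 4→9, due 38, lateness -29
Repair 2: 9→15, due 23, lateness -8
Repair 1: 15→24, due 20, lateness 4
Repair 3: 24→38, due 30, lateness 8
Maximum = 8.
Difference = 12 − 8 = 4.

4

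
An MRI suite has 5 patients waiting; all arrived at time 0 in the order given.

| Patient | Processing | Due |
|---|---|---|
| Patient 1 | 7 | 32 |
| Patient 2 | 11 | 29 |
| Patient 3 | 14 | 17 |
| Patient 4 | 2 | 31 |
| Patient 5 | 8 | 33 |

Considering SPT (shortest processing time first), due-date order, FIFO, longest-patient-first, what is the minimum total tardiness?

11

SPT (increasing processing time): Patient 4 Patient 1 Patient 5 Patient 2 Patient 3.
Patient 4: 0→2, due 31, tardiness 0
Patient 1: 2→9, due 32, tardiness 0
Patient 5: 9→17, due 33, tardiness 0
Patient 2: 17→28, due 29, tardiness 0
Patient 3: 28→42, due 17, tardiness 25
Sum = 0+0+0+0+25 = 25.
EDD (increasing due date): Patient 3 Patient 2 Patient 4 Patient 1 Patient 5.
Patient 3: 0→14, due 17, tardiness 0
Patient 2: 14→25, due 29, tardiness 0
Patient 4: 25→27, due 31, tardiness 0
Patient 1: 27→34, due 32, tardiness 2
Patient 5: 34→42, due 33, tardiness 9
Sum = 0+0+0+2+9 = 11.
FIFO (arrival order): Patient 1 Patient 2 Patient 3 Patient 4 Patient 5.
Patient 1: 0→7, due 32, tardiness 0
Patient 2: 7→18, due 29, tardiness 0
Patient 3: 18→32, due 17, tardiness 15
Patient 4: 32→34, due 31, tardiness 3
Patient 5: 34→42, due 33, tardiness 9
Sum = 0+0+15+3+9 = 27.
LPT (decreasing processing time): Patient 3 Patient 2 Patient 5 Patient 1 Patient 4.
Patient 3: 0→14, due 17, tardiness 0
Patient 2: 14→25, due 29, tardiness 0
Patient 5: 25→33, due 33, tardiness 0
Patient 1: 33→40, due 32, tardiness 8
Patient 4: 40→42, due 31, tardiness 11
Sum = 0+0+0+8+11 = 19.
SPT 25, EDD 11, FIFO 27, LPT 19 → minimum 11.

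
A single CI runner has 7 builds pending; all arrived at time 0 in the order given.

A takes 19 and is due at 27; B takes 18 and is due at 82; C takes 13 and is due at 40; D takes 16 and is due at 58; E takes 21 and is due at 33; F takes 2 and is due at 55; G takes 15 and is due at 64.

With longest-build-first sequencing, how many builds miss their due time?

LPT (decreasing processing time): E A B D G C F.
E: 0→21, due 33, tardiness 0
A: 21→40, due 27, tardiness 13
B: 40→58, due 82, tardiness 0
D: 58→74, due 58, tardiness 16
G: 74→89, due 64, tardiness 25
C: 89→102, due 40, tardiness 62
F: 102→104, due 55, tardiness 49
Late builds: 5.

5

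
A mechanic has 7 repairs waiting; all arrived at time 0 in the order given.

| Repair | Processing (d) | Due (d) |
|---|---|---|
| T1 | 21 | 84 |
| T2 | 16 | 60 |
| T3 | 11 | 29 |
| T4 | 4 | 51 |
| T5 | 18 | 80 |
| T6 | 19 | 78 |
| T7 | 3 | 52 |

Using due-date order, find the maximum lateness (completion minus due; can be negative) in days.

EDD (increasing due date): T3 T4 T7 T2 T6 T5 T1.
T3: 0→11, due 29, lateness -18
T4: 11→15, due 51, lateness -36
T7: 15→18, due 52, lateness -34
T2: 18→34, due 60, lateness -26
T6: 34→53, due 78, lateness -25
T5: 53→71, due 80, lateness -9
T1: 71→92, due 84, lateness 8
Maximum = 8.

8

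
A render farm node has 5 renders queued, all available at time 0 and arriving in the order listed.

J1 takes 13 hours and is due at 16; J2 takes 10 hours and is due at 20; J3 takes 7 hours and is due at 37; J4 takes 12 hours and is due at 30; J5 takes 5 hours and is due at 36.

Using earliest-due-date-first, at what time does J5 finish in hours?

EDD (increasing due date): J1 J2 J4 J5 J3.
J1: 0→13
J2: 13→23
J4: 23→35
J5: 35→40

40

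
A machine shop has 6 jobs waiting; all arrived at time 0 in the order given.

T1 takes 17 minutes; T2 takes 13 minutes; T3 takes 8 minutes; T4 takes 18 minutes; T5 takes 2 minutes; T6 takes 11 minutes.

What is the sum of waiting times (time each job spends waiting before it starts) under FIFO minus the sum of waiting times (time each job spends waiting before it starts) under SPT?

81

FIFO (arrival order): T1 T2 T3 T4 T5 T6.
T1: waits 0, runs 0→17
T2: waits 17, runs 17→30
T3: waits 30, runs 30→38
T4: waits 38, runs 38→56
T5: waits 56, runs 56→58
T6: waits 58, runs 58→69
Sum = 0+17+30+38+56+58 = 199.
SPT (increasing processing time): T5 T3 T6 T2 T1 T4.
T5: waits 0, runs 0→2
T3: waits 2, runs 2→10
T6: waits 10, runs 10→21
T2: waits 21, runs 21→34
T1: waits 34, runs 34→51
T4: waits 51, runs 51→69
Sum = 0+2+10+21+34+51 = 118.
Difference = 199 − 118 = 81.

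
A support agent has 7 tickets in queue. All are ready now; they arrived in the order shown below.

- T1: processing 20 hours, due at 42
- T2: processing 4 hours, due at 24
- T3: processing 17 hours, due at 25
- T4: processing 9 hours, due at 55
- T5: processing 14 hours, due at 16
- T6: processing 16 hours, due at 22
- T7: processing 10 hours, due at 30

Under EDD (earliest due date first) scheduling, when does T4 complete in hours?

EDD (increasing due date): T5 T6 T2 T3 T7 T1 T4.
T5: 0→14
T6: 14→30
T2: 30→34
T3: 34→51
T7: 51→61
T1: 61→81
T4: 81→90

90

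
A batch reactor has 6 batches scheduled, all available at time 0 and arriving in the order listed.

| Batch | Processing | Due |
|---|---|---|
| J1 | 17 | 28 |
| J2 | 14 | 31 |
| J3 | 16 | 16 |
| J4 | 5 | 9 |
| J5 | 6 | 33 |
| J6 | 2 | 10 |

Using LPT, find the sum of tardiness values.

152

LPT (decreasing processing time): J1 J3 J2 J5 J4 J6.
J1: 0→17, due 28, tardiness 0
J3: 17→33, due 16, tardiness 17
J2: 33→47, due 31, tardiness 16
J5: 47→53, due 33, tardiness 20
J4: 53→58, due 9, tardiness 49
J6: 58→60, due 10, tardiness 50
Sum = 0+17+16+20+49+50 = 152.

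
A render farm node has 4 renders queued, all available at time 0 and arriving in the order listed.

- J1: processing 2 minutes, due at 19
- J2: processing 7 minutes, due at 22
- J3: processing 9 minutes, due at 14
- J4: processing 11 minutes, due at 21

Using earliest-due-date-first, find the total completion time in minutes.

EDD (increasing due date): J3 J1 J4 J2.
J3: 0→9
J1: 9→11
J4: 11→22
J2: 22→29
Sum = 9+11+22+29 = 71.

71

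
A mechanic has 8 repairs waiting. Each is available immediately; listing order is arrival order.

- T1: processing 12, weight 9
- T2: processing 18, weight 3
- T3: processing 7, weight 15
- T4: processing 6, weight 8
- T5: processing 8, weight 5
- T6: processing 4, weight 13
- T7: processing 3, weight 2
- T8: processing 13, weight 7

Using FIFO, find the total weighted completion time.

2680

FIFO (arrival order): T1 T2 T3 T4 T5 T6 T7 T8.
T1: finishes 12, weight 9, w·C = 108
T2: finishes 30, weight 3, w·C = 90
T3: finishes 37, weight 15, w·C = 555
T4: finishes 43, weight 8, w·C = 344
T5: finishes 51, weight 5, w·C = 255
T6: finishes 55, weight 13, w·C = 715
T7: finishes 58, weight 2, w·C = 116
T8: finishes 71, weight 7, w·C = 497
Sum = 108+90+555+344+255+715+116+497 = 2680.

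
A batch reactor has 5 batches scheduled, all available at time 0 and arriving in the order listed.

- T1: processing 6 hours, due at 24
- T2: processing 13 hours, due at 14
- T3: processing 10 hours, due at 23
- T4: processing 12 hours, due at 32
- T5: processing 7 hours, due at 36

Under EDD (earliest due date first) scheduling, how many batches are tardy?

3

EDD (increasing due date): T2 T3 T1 T4 T5.
T2: 0→13, due 14, tardiness 0
T3: 13→23, due 23, tardiness 0
T1: 23→29, due 24, tardiness 5
T4: 29→41, due 32, tardiness 9
T5: 41→48, due 36, tardiness 12
Late batches: 3.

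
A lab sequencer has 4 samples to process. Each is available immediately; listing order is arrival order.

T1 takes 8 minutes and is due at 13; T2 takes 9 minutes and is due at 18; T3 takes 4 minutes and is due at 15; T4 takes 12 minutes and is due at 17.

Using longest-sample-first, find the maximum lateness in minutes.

18

LPT (decreasing processing time): T4 T2 T1 T3.
T4: 0→12, due 17, lateness -5
T2: 12→21, due 18, lateness 3
T1: 21→29, due 13, lateness 16
T3: 29→33, due 15, lateness 18
Maximum = 18.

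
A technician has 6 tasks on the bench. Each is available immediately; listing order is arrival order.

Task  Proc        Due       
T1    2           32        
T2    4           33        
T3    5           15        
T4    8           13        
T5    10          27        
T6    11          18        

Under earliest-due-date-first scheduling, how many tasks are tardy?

EDD (increasing due date): T4 T3 T6 T5 T1 T2.
T4: 0→8, due 13, tardiness 0
T3: 8→13, due 15, tardiness 0
T6: 13→24, due 18, tardiness 6
T5: 24→34, due 27, tardiness 7
T1: 34→36, due 32, tardiness 4
T2: 36→40, due 33, tardiness 7
Late tasks: 4.

4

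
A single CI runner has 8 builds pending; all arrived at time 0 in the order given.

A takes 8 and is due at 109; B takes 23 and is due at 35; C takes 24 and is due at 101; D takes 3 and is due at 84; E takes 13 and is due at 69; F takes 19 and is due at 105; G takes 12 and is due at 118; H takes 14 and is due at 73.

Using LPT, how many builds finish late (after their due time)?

LPT (decreasing processing time): C B F H E G A D.
C: 0→24, due 101, tardiness 0
B: 24→47, due 35, tardiness 12
F: 47→66, due 105, tardiness 0
H: 66→80, due 73, tardiness 7
E: 80→93, due 69, tardiness 24
G: 93→105, due 118, tardiness 0
A: 105→113, due 109, tardiness 4
D: 113→116, due 84, tardiness 32
Late builds: 5.

5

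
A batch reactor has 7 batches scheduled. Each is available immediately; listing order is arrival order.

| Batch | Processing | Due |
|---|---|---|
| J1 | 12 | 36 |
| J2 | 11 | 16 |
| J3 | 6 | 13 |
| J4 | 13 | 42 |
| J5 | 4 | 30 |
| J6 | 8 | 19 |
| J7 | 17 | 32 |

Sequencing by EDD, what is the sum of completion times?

252

EDD (increasing due date): J3 J2 J6 J5 J7 J1 J4.
J3: 0→6
J2: 6→17
J6: 17→25
J5: 25→29
J7: 29→46
J1: 46→58
J4: 58→71
Sum = 6+17+25+29+46+58+71 = 252.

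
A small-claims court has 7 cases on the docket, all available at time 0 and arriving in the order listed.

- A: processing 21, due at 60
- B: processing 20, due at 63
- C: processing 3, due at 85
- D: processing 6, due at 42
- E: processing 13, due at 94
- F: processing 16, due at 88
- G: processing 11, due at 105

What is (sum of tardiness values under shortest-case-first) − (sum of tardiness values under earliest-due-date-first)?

SPT (increasing processing time): C D G E F B A.
C: 0→3, due 85, tardiness 0
D: 3→9, due 42, tardiness 0
G: 9→20, due 105, tardiness 0
E: 20→33, due 94, tardiness 0
F: 33→49, due 88, tardiness 0
B: 49→69, due 63, tardiness 6
A: 69→90, due 60, tardiness 30
Sum = 0+0+0+0+0+6+30 = 36.
EDD (increasing due date): D A B C F E G.
D: 0→6, due 42, tardiness 0
A: 6→27, due 60, tardiness 0
B: 27→47, due 63, tardiness 0
C: 47→50, due 85, tardiness 0
F: 50→66, due 88, tardiness 0
E: 66→79, due 94, tardiness 0
G: 79→90, due 105, tardiness 0
Sum = 0+0+0+0+0+0+0 = 0.
Difference = 36 − 0 = 36.

36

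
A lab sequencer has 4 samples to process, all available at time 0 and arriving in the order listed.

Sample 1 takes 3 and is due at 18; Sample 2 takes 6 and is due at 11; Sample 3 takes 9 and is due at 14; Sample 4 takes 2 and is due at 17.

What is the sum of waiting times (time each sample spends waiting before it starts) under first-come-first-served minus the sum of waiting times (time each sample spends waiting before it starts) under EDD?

-8

FIFO (arrival order): Sample 1 Sample 2 Sample 3 Sample 4.
Sample 1: waits 0, runs 0→3
Sample 2: waits 3, runs 3→9
Sample 3: waits 9, runs 9→18
Sample 4: waits 18, runs 18→20
Sum = 0+3+9+18 = 30.
EDD (increasing due date): Sample 2 Sample 3 Sample 4 Sample 1.
Sample 2: waits 0, runs 0→6
Sample 3: waits 6, runs 6→15
Sample 4: waits 15, runs 15→17
Sample 1: waits 17, runs 17→20
Sum = 0+6+15+17 = 38.
Difference = 30 − 38 = -8.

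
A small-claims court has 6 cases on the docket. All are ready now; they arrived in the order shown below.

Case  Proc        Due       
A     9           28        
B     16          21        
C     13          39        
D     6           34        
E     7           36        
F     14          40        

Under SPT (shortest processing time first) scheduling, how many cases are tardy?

2

SPT (increasing processing time): D E A C F B.
D: 0→6, due 34, tardiness 0
E: 6→13, due 36, tardiness 0
A: 13→22, due 28, tardiness 0
C: 22→35, due 39, tardiness 0
F: 35→49, due 40, tardiness 9
B: 49→65, due 21, tardiness 44
Late cases: 2.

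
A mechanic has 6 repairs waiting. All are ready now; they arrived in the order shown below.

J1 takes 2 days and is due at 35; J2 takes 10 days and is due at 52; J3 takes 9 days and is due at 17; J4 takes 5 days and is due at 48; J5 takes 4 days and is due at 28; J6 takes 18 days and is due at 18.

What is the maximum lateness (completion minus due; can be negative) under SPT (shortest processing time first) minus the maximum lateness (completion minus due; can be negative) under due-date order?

SPT (increasing processing time): J1 J5 J4 J3 J2 J6.
J1: 0→2, due 35, lateness -33
J5: 2→6, due 28, lateness -22
J4: 6→11, due 48, lateness -37
J3: 11→20, due 17, lateness 3
J2: 20→30, due 52, lateness -22
J6: 30→48, due 18, lateness 30
Maximum = 30.
EDD (increasing due date): J3 J6 J5 J1 J4 J2.
J3: 0→9, due 17, lateness -8
J6: 9→27, due 18, lateness 9
J5: 27→31, due 28, lateness 3
J1: 31→33, due 35, lateness -2
J4: 33→38, due 48, lateness -10
J2: 38→48, due 52, lateness -4
Maximum = 9.
Difference = 30 − 9 = 21.

21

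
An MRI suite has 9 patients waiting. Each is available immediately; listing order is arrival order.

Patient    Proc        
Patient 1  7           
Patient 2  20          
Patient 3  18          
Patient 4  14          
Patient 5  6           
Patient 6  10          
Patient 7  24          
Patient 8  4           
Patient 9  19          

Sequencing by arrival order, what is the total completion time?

602

FIFO (arrival order): Patient 1 Patient 2 Patient 3 Patient 4 Patient 5 Patient 6 Patient 7 Patient 8 Patient 9.
Patient 1: 0→7
Patient 2: 7→27
Patient 3: 27→45
Patient 4: 45→59
Patient 5: 59→65
Patient 6: 65→75
Patient 7: 75→99
Patient 8: 99→103
Patient 9: 103→122
Sum = 7+27+45+59+65+75+99+103+122 = 602.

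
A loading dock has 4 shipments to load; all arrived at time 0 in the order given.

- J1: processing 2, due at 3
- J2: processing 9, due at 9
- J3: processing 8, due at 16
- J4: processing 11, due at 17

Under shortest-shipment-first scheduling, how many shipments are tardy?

2

SPT (increasing processing time): J1 J3 J2 J4.
J1: 0→2, due 3, tardiness 0
J3: 2→10, due 16, tardiness 0
J2: 10→19, due 9, tardiness 10
J4: 19→30, due 17, tardiness 13
Late shipments: 2.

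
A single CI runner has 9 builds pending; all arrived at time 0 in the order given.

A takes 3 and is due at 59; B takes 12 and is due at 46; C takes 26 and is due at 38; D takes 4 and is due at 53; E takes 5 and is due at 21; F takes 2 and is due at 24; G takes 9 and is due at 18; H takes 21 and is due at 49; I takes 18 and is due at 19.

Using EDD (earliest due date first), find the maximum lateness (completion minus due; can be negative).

44

EDD (increasing due date): G I E F C B H D A.
G: 0→9, due 18, lateness -9
I: 9→27, due 19, lateness 8
E: 27→32, due 21, lateness 11
F: 32→34, due 24, lateness 10
C: 34→60, due 38, lateness 22
B: 60→72, due 46, lateness 26
H: 72→93, due 49, lateness 44
D: 93→97, due 53, lateness 44
A: 97→100, due 59, lateness 41
Maximum = 44.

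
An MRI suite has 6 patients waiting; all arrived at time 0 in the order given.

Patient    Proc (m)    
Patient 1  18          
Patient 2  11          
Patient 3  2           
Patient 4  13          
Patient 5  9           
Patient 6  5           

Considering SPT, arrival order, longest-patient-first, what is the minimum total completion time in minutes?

150

SPT (increasing processing time): Patient 3 Patient 6 Patient 5 Patient 2 Patient 4 Patient 1.
Patient 3: 0→2
Patient 6: 2→7
Patient 5: 7→16
Patient 2: 16→27
Patient 4: 27→40
Patient 1: 40→58
Sum = 2+7+16+27+40+58 = 150.
FIFO (arrival order): Patient 1 Patient 2 Patient 3 Patient 4 Patient 5 Patient 6.
Patient 1: 0→18
Patient 2: 18→29
Patient 3: 29→31
Patient 4: 31→44
Patient 5: 44→53
Patient 6: 53→58
Sum = 18+29+31+44+53+58 = 233.
LPT (decreasing processing time): Patient 1 Patient 4 Patient 2 Patient 5 Patient 6 Patient 3.
Patient 1: 0→18
Patient 4: 18→31
Patient 2: 31→42
Patient 5: 42→51
Patient 6: 51→56
Patient 3: 56→58
Sum = 18+31+42+51+56+58 = 256.
SPT 150, FIFO 233, LPT 256 → minimum 150.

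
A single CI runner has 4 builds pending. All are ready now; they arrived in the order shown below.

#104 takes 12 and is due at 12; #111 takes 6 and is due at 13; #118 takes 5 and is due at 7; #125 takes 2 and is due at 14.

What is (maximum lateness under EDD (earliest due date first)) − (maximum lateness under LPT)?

EDD (increasing due date): #118 #104 #111 #125.
#118: 0→5, due 7, lateness -2
#104: 5→17, due 12, lateness 5
#111: 17→23, due 13, lateness 10
#125: 23→25, due 14, lateness 11
Maximum = 11.
LPT (decreasing processing time): #104 #111 #118 #125.
#104: 0→12, due 12, lateness 0
#111: 12→18, due 13, lateness 5
#118: 18→23, due 7, lateness 16
#125: 23→25, due 14, lateness 11
Maximum = 16.
Difference = 11 − 16 = -5.

-5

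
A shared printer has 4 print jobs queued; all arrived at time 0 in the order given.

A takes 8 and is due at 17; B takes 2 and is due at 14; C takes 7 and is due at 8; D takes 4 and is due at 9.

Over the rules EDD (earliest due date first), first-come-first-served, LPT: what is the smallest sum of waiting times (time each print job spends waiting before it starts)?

EDD (increasing due date): C D B A.
C: waits 0, runs 0→7
D: waits 7, runs 7→11
B: waits 11, runs 11→13
A: waits 13, runs 13→21
Sum = 0+7+11+13 = 31.
FIFO (arrival order): A B C D.
A: waits 0, runs 0→8
B: waits 8, runs 8→10
C: waits 10, runs 10→17
D: waits 17, runs 17→21
Sum = 0+8+10+17 = 35.
LPT (decreasing processing time): A C D B.
A: waits 0, runs 0→8
C: waits 8, runs 8→15
D: waits 15, runs 15→19
B: waits 19, runs 19→21
Sum = 0+8+15+19 = 42.
EDD 31, FIFO 35, LPT 42 → minimum 31.

31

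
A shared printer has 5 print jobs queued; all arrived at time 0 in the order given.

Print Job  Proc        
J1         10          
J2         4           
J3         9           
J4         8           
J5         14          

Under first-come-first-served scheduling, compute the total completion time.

123

FIFO (arrival order): J1 J2 J3 J4 J5.
J1: 0→10
J2: 10→14
J3: 14→23
J4: 23→31
J5: 31→45
Sum = 10+14+23+31+45 = 123.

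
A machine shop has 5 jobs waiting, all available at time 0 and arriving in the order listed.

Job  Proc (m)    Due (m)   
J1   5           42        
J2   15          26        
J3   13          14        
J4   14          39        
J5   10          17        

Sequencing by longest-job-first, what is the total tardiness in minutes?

LPT (decreasing processing time): J2 J4 J3 J5 J1.
J2: 0→15, due 26, tardiness 0
J4: 15→29, due 39, tardiness 0
J3: 29→42, due 14, tardiness 28
J5: 42→52, due 17, tardiness 35
J1: 52→57, due 42, tardiness 15
Sum = 0+0+28+35+15 = 78.

78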